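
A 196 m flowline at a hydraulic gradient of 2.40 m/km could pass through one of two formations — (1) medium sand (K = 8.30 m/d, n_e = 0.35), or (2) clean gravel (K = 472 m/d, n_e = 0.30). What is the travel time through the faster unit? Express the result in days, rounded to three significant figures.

Unit 1 (medium sand): v = 8.30×0.0024/0.35 = 0.05691 m/d, t = 196/0.05691 = 3444 d
Unit 2 (clean gravel): v = 472×0.0024/0.30 = 3.776 m/d, t = 196/3.776 = 51.91 d
Faster unit: t = 51.9 d

51.9 days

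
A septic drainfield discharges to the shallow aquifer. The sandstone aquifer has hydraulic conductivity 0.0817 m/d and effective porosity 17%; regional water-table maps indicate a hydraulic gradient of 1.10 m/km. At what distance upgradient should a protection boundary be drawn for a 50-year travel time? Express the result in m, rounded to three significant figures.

q = Ki = 0.0817 × 0.0011 = 8.987e-5 m/d
v = Ki/n = 0.0817·0.0011/0.17 = 5.286e-4 m/d
T = 50 yr × 365 = 18250 d
L = v × T = 5.286e-4 × 18250 = 9.648 m

9.65 m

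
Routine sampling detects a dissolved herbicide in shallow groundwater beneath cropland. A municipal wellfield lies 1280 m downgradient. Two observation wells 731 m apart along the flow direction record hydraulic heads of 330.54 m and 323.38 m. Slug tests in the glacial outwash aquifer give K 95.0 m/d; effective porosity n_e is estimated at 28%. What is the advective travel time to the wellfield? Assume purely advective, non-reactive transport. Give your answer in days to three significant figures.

Hydraulic gradient i = (330.54 − 323.38) / 731 = 7.16 / 731 = 0.009795
Darcy flux q = K·i = 95.0 × 0.009795 = 0.9305 m/d
Average linear velocity = 0.9305 / 0.28 = 3.323 m/d
t = L / v = 1280 / 3.323 = 385.2 d

385 days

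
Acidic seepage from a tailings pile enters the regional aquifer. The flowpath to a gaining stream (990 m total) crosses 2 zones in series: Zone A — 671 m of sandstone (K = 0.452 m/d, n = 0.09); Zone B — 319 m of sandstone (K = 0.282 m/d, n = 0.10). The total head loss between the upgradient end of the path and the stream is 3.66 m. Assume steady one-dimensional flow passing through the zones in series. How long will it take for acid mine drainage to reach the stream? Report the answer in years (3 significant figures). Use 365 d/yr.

Steady 1-D flow in series ⇒ the Darcy flux q is identical in every zone and the zone head losses add (resistances L/K in series).
Σ(L/K) = 671/0.452 + 319/0.282 = 1485 + 1131 = 2616 d
q = ΔH / Σ(L/K) = 3.66 / 2616 = 0.001399 m/d (same in every zone)
Zone A: v = q/n = 0.001399/0.09 = 0.01555 m/d → t_A = 671/0.01555 = 43160 d
Zone B: v = q/n = 0.001399/0.10 = 0.01399 m/d → t_B = 319/0.01399 = 22800 d
Total t = 43160 + 22800 = 65960 d
   = 65960 / 365 = 181 yr

181 years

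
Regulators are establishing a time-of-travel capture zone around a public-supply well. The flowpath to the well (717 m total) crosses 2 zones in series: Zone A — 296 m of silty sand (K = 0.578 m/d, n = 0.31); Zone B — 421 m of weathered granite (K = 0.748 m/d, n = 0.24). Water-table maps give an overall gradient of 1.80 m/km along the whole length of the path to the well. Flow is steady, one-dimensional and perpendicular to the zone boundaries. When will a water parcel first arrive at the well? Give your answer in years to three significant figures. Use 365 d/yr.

440 years

Steady 1-D flow in series ⇒ the Darcy flux q is identical in every zone and the zone head losses add (resistances L/K in series).
Σ(L/K) = 296/0.578 + 421/0.748 = 512.1 + 562.8 = 1075 d
K_eq = L_total / Σ(L/K) = 717 / 1075 = 0.6670 m/d
q = K_eq · i = 0.6670 × 0.0018 = 0.001201 m/d (same in every zone)
Zone A: v = q/n = 0.001201/0.31 = 0.003873 m/d → t_A = 296/0.003873 = 76430 d
Zone B: v = q/n = 0.001201/0.24 = 0.005003 m/d → t_B = 421/0.005003 = 84160 d
Total t = 76430 + 84160 = 160600 d
   = 160600 / 365 = 440 yr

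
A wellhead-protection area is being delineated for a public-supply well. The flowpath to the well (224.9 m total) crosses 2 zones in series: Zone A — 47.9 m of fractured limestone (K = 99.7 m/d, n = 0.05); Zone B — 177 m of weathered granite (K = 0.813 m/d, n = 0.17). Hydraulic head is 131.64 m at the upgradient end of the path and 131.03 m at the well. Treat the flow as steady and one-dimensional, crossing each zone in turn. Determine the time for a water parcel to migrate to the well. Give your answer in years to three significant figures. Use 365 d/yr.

31.8 years

Total head drop ΔH = 131.64 − 131.03 = 0.61 m
Steady 1-D flow in series ⇒ the Darcy flux q is identical in every zone and the zone head losses add (resistances L/K in series).
Σ(L/K) = 47.9/99.7 + 177/0.813 = 0.4804 + 217.7 = 218.2 d
q = ΔH / Σ(L/K) = 0.61 / 218.2 = 0.002796 m/d (same in every zone)
Zone A: v = q/n = 0.002796/0.05 = 0.05591 m/d → t_A = 47.9/0.05591 = 856.7 d
Zone B: v = q/n = 0.002796/0.17 = 0.01645 m/d → t_B = 177/0.01645 = 10760 d
Total t = 856.7 + 10760 = 11620 d
   = 11620 / 365 = 31.8 yr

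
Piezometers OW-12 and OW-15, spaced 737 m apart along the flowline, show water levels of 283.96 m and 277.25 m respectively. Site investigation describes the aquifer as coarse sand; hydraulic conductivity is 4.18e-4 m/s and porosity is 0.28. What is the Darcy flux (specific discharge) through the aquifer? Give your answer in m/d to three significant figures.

0.329 m/d

Hydraulic gradient i = (283.96 − 277.25) / 737 = 6.71 / 737 = 0.009104
K = 4.18e-4 m/s × 86400 s/d = 36.12 m/d
q = Ki = 36.12 × 0.009104 = 0.3288 m/d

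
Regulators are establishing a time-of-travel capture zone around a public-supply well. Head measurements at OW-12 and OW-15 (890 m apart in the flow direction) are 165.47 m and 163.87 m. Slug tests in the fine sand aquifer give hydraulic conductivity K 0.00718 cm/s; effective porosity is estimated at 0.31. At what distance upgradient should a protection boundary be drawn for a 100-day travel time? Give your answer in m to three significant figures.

3.60 m

Hydraulic gradient i = (165.47 − 163.87) / 890 = 1.60 / 890 = 0.001798
K = 0.00718 cm/s × 864 = 6.204 m/d
q = Ki = 6.204 × 0.001798 = 0.01115 m/d
v = Ki/n = 6.204·0.001798/0.31 = 0.03598 m/d
L = v × T = 0.03598 × 100 = 3.598 m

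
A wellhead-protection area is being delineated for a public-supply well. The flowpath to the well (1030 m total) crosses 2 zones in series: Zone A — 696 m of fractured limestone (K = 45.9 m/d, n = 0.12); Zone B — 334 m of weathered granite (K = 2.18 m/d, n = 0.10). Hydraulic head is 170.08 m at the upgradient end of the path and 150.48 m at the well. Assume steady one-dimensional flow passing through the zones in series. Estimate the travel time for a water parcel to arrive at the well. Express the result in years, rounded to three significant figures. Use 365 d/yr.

Total head drop ΔH = 170.08 − 150.48 = 19.60 m
Steady 1-D flow in series ⇒ the Darcy flux q is identical in every zone and the zone head losses add (resistances L/K in series).
Σ(L/K) = 696/45.9 + 334/2.18 = 15.16 + 153.2 = 168.4 d
q = ΔH / Σ(L/K) = 19.60 / 168.4 = 0.1164 m/d (same in every zone)
Zone A: v = q/n = 0.1164/0.12 = 0.9701 m/d → t_A = 696/0.9701 = 717.5 d
Zone B: v = q/n = 0.1164/0.10 = 1.164 m/d → t_B = 334/1.164 = 286.9 d
Total t = 717.5 + 286.9 = 1004 d
   = 1004 / 365 = 2.75 yr

2.75 years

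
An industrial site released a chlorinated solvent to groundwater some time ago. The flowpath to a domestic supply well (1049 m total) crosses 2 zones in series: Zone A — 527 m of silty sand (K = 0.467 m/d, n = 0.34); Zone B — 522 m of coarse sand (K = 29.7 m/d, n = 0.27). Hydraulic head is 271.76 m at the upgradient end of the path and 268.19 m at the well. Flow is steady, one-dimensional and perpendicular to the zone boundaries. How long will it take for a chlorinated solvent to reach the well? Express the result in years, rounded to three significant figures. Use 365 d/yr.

Total head drop ΔH = 271.76 − 268.19 = 3.57 m
Continuity: the same q passes through each zone, so ΔH = q·Σ(L_j/K_j) — the zones act as resistances in series.
Σ(L/K) = 527/0.467 + 522/29.7 = 1128 + 17.58 = 1146 d
q = ΔH / Σ(L/K) = 3.57 / 1146 = 0.003115 m/d (same in every zone)
Zone A: v = q/n = 0.003115/0.34 = 0.009162 m/d → t_A = 527/0.009162 = 57520 d
Zone B: v = q/n = 0.003115/0.27 = 0.01154 m/d → t_B = 522/0.01154 = 45250 d
Total t = 57520 + 45250 = 102800 d
   = 102800 / 365 = 282 yr

282 years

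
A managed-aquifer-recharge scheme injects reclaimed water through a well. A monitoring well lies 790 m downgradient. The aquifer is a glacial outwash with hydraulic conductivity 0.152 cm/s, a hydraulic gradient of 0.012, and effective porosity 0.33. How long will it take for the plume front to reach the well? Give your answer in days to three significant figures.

165 days

K = 0.152 cm/s × 864 = 131.3 m/d
Specific discharge q = 131.3 × 0.012 = 1.576 m/d
Average linear velocity = 1.576 / 0.33 = 4.776 m/d
t = L / v = 790 / 4.776 = 165.4 d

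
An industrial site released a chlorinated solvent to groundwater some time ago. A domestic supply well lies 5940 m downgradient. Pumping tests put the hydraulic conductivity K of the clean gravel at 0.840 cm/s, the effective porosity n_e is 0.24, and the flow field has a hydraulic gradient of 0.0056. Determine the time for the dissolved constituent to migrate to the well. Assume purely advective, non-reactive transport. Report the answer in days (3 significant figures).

351 days

K = 0.840 cm/s × 864 = 725.8 m/d
Darcy flux q = K·i = 725.8 × 0.0056 = 4.064 m/d
v_s = q/n_e = 4.064/0.24 = 16.93 m/d
t = L / v = 5940 / 16.93 = 350.8 d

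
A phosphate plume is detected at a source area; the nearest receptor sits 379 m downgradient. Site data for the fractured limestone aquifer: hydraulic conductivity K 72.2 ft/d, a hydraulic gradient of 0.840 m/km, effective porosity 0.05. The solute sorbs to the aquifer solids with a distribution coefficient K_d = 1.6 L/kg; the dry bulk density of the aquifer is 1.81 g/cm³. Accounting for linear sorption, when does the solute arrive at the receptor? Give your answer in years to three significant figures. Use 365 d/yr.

K = 72.2 ft/d × 0.3048 = 22.01 m/d
q = Ki = 22.01 × 8.4e-4 = 0.01849 m/d
Average linear velocity = 0.01849 / 0.05 = 0.3697 m/d
Retardation R = 1 + ρ_b·K_d/n = 1 + 1.81×1.6/0.05 = 58.92
Contaminant velocity v_c = v/R = 0.3697/58.92 = 0.006275 m/d
t = L/v_c = 379/0.006275 = 60400 d
   = 60400/365 = 165 yr

165 years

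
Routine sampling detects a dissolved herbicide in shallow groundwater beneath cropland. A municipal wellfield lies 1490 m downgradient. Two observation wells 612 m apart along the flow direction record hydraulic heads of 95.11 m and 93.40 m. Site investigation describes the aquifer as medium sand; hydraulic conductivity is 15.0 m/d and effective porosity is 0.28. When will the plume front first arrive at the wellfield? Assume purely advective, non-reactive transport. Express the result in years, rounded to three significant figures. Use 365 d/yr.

27.3 years

Hydraulic gradient i = (95.11 − 93.40) / 612 = 1.71 / 612 = 0.002794
Specific discharge q = 15.0 × 0.002794 = 0.04191 m/d
Average linear velocity = 0.04191 / 0.28 = 0.1497 m/d
t = L / v = 1490 / 0.1497 = 9954 d
   = 9954 / 365 = 27.3 yr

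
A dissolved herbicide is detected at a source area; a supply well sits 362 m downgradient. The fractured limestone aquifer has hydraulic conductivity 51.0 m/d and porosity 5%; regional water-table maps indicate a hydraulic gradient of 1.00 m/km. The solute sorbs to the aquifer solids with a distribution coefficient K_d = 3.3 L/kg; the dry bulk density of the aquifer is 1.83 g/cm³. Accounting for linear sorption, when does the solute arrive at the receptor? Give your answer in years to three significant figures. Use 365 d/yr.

q = Ki = 51.0 × 0.0010 = 0.05100 m/d
v_s = q/n_e = 0.05100/0.05 = 1.020 m/d
Retardation R = 1 + ρ_b·K_d/n = 1 + 1.83×3.3/0.05 = 121.8
Contaminant velocity v_c = v/R = 1.020/121.8 = 0.008376 m/d
t = L/v_c = 362/0.008376 = 43220 d
   = 43220/365 = 118 yr

118 years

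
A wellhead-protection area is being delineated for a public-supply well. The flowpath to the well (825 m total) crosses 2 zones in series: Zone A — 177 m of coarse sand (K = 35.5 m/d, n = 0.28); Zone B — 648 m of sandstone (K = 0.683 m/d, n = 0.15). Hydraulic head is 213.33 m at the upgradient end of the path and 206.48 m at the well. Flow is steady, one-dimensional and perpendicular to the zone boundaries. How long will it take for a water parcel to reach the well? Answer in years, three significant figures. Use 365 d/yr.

Total head drop ΔH = 213.33 − 206.48 = 6.85 m
Steady 1-D flow in series ⇒ the Darcy flux q is identical in every zone and the zone head losses add (resistances L/K in series).
Σ(L/K) = 177/35.5 + 648/0.683 = 4.986 + 948.8 = 953.7 d
q = ΔH / Σ(L/K) = 6.85 / 953.7 = 0.007182 m/d (same in every zone)
Zone A: v = q/n = 0.007182/0.28 = 0.02565 m/d → t_A = 177/0.02565 = 6900 d
Zone B: v = q/n = 0.007182/0.15 = 0.04788 m/d → t_B = 648/0.04788 = 13530 d
Total t = 6900 + 13530 = 20430 d
   = 20430 / 365 = 56.0 yr

56.0 years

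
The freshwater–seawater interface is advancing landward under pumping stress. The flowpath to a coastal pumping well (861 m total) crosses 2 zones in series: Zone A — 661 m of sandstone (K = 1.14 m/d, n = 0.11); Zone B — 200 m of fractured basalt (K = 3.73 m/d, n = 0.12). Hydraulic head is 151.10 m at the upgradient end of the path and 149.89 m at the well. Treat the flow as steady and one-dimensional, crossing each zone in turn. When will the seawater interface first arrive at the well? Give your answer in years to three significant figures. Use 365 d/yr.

Total head drop ΔH = 151.10 − 149.89 = 1.21 m
Steady 1-D flow in series ⇒ the Darcy flux q is identical in every zone and the zone head losses add (resistances L/K in series).
Σ(L/K) = 661/1.14 + 200/3.73 = 579.8 + 53.62 = 633.4 d
q = ΔH / Σ(L/K) = 1.21 / 633.4 = 0.001910 m/d (same in every zone)
Zone A: v = q/n = 0.001910/0.11 = 0.01737 m/d → t_A = 661/0.01737 = 38060 d
Zone B: v = q/n = 0.001910/0.12 = 0.01592 m/d → t_B = 200/0.01592 = 12560 d
Total t = 38060 + 12560 = 50630 d
   = 50630 / 365 = 139 yr

139 years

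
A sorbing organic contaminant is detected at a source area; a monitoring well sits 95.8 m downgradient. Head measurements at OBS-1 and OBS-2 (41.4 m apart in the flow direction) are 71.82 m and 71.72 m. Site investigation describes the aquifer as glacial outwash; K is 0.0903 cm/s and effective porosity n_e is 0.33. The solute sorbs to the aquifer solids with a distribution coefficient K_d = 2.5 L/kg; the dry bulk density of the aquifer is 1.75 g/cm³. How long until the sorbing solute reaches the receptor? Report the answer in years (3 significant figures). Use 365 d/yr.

Hydraulic gradient i = (71.82 − 71.72) / 41.4 = 0.10 / 41.4 = 0.002415
K = 0.0903 cm/s × 864 = 78.02 m/d
Specific discharge q = 78.02 × 0.002415 = 0.1885 m/d
v = Ki/n = 78.02·0.002415/0.33 = 0.5711 m/d
Retardation R = 1 + ρ_b·K_d/n = 1 + 1.75×2.5/0.33 = 14.26
Contaminant velocity v_c = v/R = 0.5711/14.26 = 0.04005 m/d
t = L/v_c = 95.8/0.04005 = 2392 d
   = 2392/365 = 6.55 yr

6.55 years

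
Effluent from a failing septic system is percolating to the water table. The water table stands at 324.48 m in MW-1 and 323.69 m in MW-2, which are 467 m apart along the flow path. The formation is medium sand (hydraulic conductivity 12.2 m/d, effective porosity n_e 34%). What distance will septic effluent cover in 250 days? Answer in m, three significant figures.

Hydraulic gradient i = (324.48 − 323.69) / 467 = 0.79 / 467 = 0.001692
Darcy flux q = K·i = 12.2 × 0.001692 = 0.02064 m/d
Average linear velocity = 0.02064 / 0.34 = 0.06070 m/d
L = v × T = 0.06070 × 250 = 15.18 m

15.2 m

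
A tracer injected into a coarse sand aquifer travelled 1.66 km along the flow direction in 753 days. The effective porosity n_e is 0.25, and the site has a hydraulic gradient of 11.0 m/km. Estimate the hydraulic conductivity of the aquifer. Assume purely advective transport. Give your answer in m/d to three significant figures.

L = 1.66 km = 1660 m
v = L / t = 1660 / 753 = 2.205 m/d
K = v · n / i = 2.205 × 0.25 / 0.011 = 50.1 m/d

50.1 m/d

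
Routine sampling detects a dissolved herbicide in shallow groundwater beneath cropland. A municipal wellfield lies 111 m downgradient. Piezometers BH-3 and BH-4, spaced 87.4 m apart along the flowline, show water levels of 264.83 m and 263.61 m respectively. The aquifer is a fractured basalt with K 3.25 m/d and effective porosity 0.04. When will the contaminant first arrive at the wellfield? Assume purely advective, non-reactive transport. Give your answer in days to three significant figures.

97.9 days

Hydraulic gradient i = (264.83 − 263.61) / 87.4 = 1.22 / 87.4 = 0.01396
Specific discharge q = 3.25 × 0.01396 = 0.04537 m/d
Seepage velocity v = q / n = 0.04537 / 0.04 = 1.134 m/d
t = L / v = 111 / 1.134 = 97.87 d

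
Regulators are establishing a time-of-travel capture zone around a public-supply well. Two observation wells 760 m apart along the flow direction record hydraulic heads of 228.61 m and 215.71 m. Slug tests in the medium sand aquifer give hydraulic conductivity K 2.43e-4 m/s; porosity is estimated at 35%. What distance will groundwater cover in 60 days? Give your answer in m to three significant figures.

61.1 m

Hydraulic gradient i = (228.61 − 215.71) / 760 = 12.90 / 760 = 0.01697
K = 2.43e-4 m/s × 86400 s/d = 21.00 m/d
Specific discharge q = 21.00 × 0.01697 = 0.3564 m/d
Average linear velocity = 0.3564 / 0.35 = 1.018 m/d
L = v × T = 1.018 × 60 = 61.09 m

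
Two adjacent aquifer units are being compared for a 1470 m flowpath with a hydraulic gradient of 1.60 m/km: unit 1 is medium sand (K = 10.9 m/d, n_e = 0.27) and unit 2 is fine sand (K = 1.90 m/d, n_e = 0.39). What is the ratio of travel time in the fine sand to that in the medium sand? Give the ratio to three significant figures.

8.29

Unit 1 (medium sand): v = 10.9×0.0016/0.27 = 0.06459 m/d, t = 1470/0.06459 = 22760 d
Unit 2 (fine sand): v = 1.90×0.0016/0.39 = 0.007795 m/d, t = 1470/0.007795 = 188600 d
t(fine sand) / t(medium sand) = 188600/22760 = 8.29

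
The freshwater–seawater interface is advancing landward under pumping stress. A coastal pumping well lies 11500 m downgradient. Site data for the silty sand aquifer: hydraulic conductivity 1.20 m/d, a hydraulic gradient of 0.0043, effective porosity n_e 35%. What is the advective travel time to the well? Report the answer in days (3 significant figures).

780000 days

Darcy flux q = K·i = 1.20 × 0.0043 = 0.005160 m/d
Seepage velocity v = q / n = 0.005160 / 0.35 = 0.01474 m/d
t = L / v = 11500 / 0.01474 = 780000 d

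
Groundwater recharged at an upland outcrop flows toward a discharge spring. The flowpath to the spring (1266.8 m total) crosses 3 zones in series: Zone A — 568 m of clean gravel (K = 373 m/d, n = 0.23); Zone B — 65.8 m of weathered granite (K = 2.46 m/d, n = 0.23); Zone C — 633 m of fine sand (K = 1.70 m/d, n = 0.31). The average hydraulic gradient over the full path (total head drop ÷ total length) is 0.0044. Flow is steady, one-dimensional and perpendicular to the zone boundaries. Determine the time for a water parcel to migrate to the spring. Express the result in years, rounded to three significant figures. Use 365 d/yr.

67.3 years

Continuity: the same q passes through each zone, so ΔH = q·Σ(L_j/K_j) — the zones act as resistances in series.
Σ(L/K) = 568/373 + 65.8/2.46 + 633/1.70 = 1.523 + 26.75 + 372.4 = 400.6 d
K_eq = L_total / Σ(L/K) = 1266.8 / 400.6 = 3.162 m/d
q = K_eq · i = 3.162 × 0.0044 = 0.01391 m/d (same in every zone)
Zone A: v = q/n = 0.01391/0.23 = 0.06049 m/d → t_A = 568/0.06049 = 9390 d
Zone B: v = q/n = 0.01391/0.23 = 0.06049 m/d → t_B = 65.8/0.06049 = 1088 d
Zone C: v = q/n = 0.01391/0.31 = 0.04488 m/d → t_C = 633/0.04488 = 14100 d
Total t = 9390 + 1088 + 14100 = 24580 d
   = 24580 / 365 = 67.3 yr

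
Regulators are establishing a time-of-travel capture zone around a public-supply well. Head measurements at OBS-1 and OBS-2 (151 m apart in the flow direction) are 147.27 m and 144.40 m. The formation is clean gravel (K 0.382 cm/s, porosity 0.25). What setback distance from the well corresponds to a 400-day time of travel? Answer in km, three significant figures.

10.0 km

Hydraulic gradient i = (147.27 − 144.40) / 151 = 2.87 / 151 = 0.01901
K = 0.382 cm/s × 864 = 330.0 m/d
q = Ki = 330.0 × 0.01901 = 6.273 m/d
Seepage velocity v = q / n = 6.273 / 0.25 = 25.09 m/d
L = v × T = 25.09 × 400 = 10040 m
   = 10.0 km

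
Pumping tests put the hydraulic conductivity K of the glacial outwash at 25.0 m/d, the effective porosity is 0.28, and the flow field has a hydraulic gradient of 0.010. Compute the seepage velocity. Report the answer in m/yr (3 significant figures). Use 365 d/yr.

Darcy flux q = K·i = 25.0 × 0.010 = 0.2500 m/d
Average linear velocity = 0.2500 / 0.28 = 0.8929 m/d
   = 0.8929 × 365 = 326 m/yr

326 m/yr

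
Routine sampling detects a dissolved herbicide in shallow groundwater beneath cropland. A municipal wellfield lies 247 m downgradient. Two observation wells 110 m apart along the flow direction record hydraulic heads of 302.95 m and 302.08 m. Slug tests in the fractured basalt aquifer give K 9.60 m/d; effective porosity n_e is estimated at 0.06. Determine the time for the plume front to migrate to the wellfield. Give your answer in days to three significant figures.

195 days

Hydraulic gradient i = (302.95 − 302.08) / 110 = 0.87 / 110 = 0.007909
Specific discharge q = 9.60 × 0.007909 = 0.07593 m/d
Average linear velocity = 0.07593 / 0.06 = 1.265 m/d
t = L / v = 247 / 1.265 = 195.2 d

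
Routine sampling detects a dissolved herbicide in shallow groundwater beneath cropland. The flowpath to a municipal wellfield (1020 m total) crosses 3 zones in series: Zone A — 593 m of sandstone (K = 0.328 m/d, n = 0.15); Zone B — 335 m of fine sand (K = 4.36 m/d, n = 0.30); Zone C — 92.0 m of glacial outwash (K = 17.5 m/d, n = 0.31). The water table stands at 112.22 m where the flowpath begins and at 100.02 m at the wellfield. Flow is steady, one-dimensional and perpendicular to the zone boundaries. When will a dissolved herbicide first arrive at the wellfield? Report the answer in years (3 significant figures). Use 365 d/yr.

92.5 years

Total head drop ΔH = 112.22 − 100.02 = 12.20 m
Steady 1-D flow in series ⇒ the Darcy flux q is identical in every zone and the zone head losses add (resistances L/K in series).
Σ(L/K) = 593/0.328 + 335/4.36 + 92.0/17.5 = 1808 + 76.83 + 5.257 = 1890 d
q = ΔH / Σ(L/K) = 12.20 / 1890 = 0.006455 m/d (same in every zone)
Zone A: v = q/n = 0.006455/0.15 = 0.04303 m/d → t_A = 593/0.04303 = 13780 d
Zone B: v = q/n = 0.006455/0.30 = 0.02152 m/d → t_B = 335/0.02152 = 15570 d
Zone C: v = q/n = 0.006455/0.31 = 0.02082 m/d → t_C = 92.0/0.02082 = 4418 d
Total t = 13780 + 15570 + 4418 = 33770 d
   = 33770 / 365 = 92.5 yr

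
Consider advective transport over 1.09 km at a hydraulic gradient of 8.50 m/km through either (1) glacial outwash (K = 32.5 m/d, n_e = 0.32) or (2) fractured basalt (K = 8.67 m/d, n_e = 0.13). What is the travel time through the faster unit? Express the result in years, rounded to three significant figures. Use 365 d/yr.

3.46 years

Unit 1 (glacial outwash): v = 32.5×0.0085/0.32 = 0.8633 m/d, t = 1090/0.8633 = 1263 d
Unit 2 (fractured basalt): v = 8.67×0.0085/0.13 = 0.5669 m/d, t = 1090/0.5669 = 1923 d
Faster: 1263 d / 365 = 3.46 yr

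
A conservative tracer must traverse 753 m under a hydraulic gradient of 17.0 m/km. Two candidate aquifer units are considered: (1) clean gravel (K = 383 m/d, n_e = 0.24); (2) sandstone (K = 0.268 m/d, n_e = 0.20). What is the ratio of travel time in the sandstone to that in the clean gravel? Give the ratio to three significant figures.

Unit 1 (clean gravel): v = 383×0.017/0.24 = 27.13 m/d, t = 753/27.13 = 27.76 d
Unit 2 (sandstone): v = 0.268×0.017/0.20 = 0.02278 m/d, t = 753/0.02278 = 33060 d
t(sandstone) / t(clean gravel) = 33060/27.76 = 1190

1190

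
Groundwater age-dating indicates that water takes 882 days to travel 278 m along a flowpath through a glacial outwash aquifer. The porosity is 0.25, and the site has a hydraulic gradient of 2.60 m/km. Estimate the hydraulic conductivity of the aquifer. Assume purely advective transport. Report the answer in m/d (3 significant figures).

v = L / t = 278 / 882 = 0.3152 m/d
K = v · n / i = 0.3152 × 0.25 / 0.0026 = 30.3 m/d

30.3 m/d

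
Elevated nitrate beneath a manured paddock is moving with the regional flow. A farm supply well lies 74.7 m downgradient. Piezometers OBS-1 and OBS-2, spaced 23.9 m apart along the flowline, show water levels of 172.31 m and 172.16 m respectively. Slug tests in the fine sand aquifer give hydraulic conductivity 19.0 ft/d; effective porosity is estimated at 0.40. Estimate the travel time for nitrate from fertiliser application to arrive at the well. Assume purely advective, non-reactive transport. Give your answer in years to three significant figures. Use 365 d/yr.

2.25 years

Hydraulic gradient i = (172.31 − 172.16) / 23.9 = 0.15 / 23.9 = 0.006276
K = 19.0 ft/d × 0.3048 = 5.791 m/d
Specific discharge q = 5.791 × 0.006276 = 0.03635 m/d
v = Ki/n = 5.791·0.006276/0.40 = 0.09087 m/d
t = L / v = 74.7 / 0.09087 = 822.1 d
   = 822.1 / 365 = 2.25 yr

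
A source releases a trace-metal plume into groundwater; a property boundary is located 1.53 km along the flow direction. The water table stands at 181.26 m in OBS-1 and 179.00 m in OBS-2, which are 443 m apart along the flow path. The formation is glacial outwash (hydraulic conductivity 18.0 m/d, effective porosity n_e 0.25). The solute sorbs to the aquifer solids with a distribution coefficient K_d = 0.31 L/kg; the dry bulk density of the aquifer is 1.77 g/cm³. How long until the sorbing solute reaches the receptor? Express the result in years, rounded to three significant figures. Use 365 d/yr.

36.5 years

Hydraulic gradient i = (181.26 − 179.00) / 443 = 2.26 / 443 = 0.005102
Darcy flux q = K·i = 18.0 × 0.005102 = 0.09183 m/d
v = Ki/n = 18.0·0.005102/0.25 = 0.3673 m/d
Retardation R = 1 + ρ_b·K_d/n = 1 + 1.77×0.31/0.25 = 3.195
Contaminant velocity v_c = v/R = 0.3673/3.195 = 0.1150 m/d
L = 1.53 km = 1530 m
t = L/v_c = 1530/0.1150 = 13310 d
   = 13310/365 = 36.5 yr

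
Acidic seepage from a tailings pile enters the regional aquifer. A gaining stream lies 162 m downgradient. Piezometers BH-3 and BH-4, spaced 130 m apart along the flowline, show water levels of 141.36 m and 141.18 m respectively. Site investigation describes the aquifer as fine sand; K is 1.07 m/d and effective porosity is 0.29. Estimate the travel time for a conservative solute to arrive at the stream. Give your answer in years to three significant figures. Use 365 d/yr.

86.9 years

Hydraulic gradient i = (141.36 − 141.18) / 130 = 0.18 / 130 = 0.001385
q = Ki = 1.07 × 0.001385 = 0.001482 m/d
v_s = q/n_e = 0.001482/0.29 = 0.005109 m/d
t = L / v = 162 / 0.005109 = 31710 d
   = 31710 / 365 = 86.9 yr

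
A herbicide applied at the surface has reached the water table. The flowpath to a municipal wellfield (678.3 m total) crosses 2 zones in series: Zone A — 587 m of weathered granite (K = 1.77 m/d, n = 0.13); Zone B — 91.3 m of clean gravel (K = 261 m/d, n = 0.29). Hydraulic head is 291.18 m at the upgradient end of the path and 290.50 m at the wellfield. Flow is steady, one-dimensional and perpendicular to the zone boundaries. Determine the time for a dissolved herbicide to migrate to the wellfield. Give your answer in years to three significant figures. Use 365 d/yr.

Total head drop ΔH = 291.18 − 290.50 = 0.68 m
Steady 1-D flow in series ⇒ the Darcy flux q is identical in every zone and the zone head losses add (resistances L/K in series).
Σ(L/K) = 587/1.77 + 91.3/261 = 331.6 + 0.3498 = 332.0 d
q = ΔH / Σ(L/K) = 0.68 / 332.0 = 0.002048 m/d (same in every zone)
Zone A: v = q/n = 0.002048/0.13 = 0.01576 m/d → t_A = 587/0.01576 = 37260 d
Zone B: v = q/n = 0.002048/0.29 = 0.007063 m/d → t_B = 91.3/0.007063 = 12930 d
Total t = 37260 + 12930 = 50180 d
   = 50180 / 365 = 137 yr

137 years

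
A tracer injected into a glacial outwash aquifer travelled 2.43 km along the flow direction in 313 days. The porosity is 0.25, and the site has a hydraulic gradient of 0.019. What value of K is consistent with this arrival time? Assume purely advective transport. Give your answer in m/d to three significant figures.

L = 2.43 km = 2430 m
v = L / t = 2430 / 313 = 7.764 m/d
K = v · n / i = 7.764 × 0.25 / 0.019 = 102 m/d

102 m/d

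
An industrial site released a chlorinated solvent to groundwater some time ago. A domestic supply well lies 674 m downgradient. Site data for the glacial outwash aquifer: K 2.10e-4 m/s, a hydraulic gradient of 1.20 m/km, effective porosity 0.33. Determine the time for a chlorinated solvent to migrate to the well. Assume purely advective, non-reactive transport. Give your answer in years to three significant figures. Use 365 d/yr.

K = 2.10e-4 m/s × 86400 s/d = 18.14 m/d
Specific discharge q = 18.14 × 0.0012 = 0.02177 m/d
Seepage velocity v = q / n = 0.02177 / 0.33 = 0.06598 m/d
t = L / v = 674 / 0.06598 = 10220 d
   = 10220 / 365 = 28.0 yr

28.0 years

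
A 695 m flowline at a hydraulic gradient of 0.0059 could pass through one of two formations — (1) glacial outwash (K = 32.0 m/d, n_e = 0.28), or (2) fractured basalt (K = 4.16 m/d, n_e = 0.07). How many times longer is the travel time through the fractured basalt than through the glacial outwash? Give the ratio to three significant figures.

1.92

Unit 1 (glacial outwash): v = 32.0×0.0059/0.28 = 0.6743 m/d, t = 695/0.6743 = 1031 d
Unit 2 (fractured basalt): v = 4.16×0.0059/0.07 = 0.3506 m/d, t = 695/0.3506 = 1982 d
t(fractured basalt) / t(glacial outwash) = 1982/1031 = 1.92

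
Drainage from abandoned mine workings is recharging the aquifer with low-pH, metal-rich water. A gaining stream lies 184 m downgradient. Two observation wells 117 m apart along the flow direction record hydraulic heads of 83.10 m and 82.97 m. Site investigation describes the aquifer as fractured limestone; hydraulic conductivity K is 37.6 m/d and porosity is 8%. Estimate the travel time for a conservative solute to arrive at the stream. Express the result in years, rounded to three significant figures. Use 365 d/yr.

0.965 years

Hydraulic gradient i = (83.10 − 82.97) / 117 = 0.13 / 117 = 0.001111
Specific discharge q = 37.6 × 0.001111 = 0.04178 m/d
v_s = q/n_e = 0.04178/0.08 = 0.5222 m/d
t = L / v = 184 / 0.5222 = 352.3 d
   = 352.3 / 365 = 0.965 yr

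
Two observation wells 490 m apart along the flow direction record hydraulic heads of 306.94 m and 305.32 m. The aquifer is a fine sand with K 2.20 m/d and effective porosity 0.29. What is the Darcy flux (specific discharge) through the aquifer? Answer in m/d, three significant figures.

Hydraulic gradient i = (306.94 − 305.32) / 490 = 1.62 / 490 = 0.003306
Darcy flux q = K·i = 2.20 × 0.003306 = 0.007273 m/d

0.00727 m/d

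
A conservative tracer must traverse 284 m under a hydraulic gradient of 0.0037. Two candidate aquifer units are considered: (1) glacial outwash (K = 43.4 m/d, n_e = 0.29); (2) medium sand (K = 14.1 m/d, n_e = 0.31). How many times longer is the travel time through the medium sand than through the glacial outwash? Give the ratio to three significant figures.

Unit 1 (glacial outwash): v = 43.4×0.0037/0.29 = 0.5537 m/d, t = 284/0.5537 = 512.9 d
Unit 2 (medium sand): v = 14.1×0.0037/0.31 = 0.1683 m/d, t = 284/0.1683 = 1688 d
t(medium sand) / t(glacial outwash) = 1688/512.9 = 3.29

3.29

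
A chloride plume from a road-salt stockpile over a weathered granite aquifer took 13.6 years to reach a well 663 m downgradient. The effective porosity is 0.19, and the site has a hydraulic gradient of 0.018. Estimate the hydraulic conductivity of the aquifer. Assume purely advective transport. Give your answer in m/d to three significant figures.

t = 13.6 years = 4964 d
v = L / t = 663 / 4964 = 0.1336 m/d
K = v · n / i = 0.1336 × 0.19 / 0.018 = 1.41 m/d

1.41 m/d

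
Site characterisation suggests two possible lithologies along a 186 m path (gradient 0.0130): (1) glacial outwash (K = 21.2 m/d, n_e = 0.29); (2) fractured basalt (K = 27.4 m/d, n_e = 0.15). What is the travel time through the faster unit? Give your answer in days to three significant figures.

Unit 1 (glacial outwash): v = 21.2×0.013/0.29 = 0.9503 m/d, t = 186/0.9503 = 195.7 d
Unit 2 (fractured basalt): v = 27.4×0.013/0.15 = 2.375 m/d, t = 186/2.375 = 78.33 d
Faster unit: t = 78.3 d

78.3 days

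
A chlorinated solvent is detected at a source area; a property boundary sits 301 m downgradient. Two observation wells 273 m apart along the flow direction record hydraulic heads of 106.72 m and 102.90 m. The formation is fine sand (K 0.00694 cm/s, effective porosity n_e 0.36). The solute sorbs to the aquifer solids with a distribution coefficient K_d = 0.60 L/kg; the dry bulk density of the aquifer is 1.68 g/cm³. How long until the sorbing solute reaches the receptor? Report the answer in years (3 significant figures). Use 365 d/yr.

13.4 years

Hydraulic gradient i = (106.72 − 102.90) / 273 = 3.82 / 273 = 0.01399
K = 0.00694 cm/s × 864 = 5.996 m/d
Specific discharge q = 5.996 × 0.01399 = 0.08390 m/d
v_s = q/n_e = 0.08390/0.36 = 0.2331 m/d
Retardation R = 1 + ρ_b·K_d/n = 1 + 1.68×0.60/0.36 = 3.800
Contaminant velocity v_c = v/R = 0.2331/3.800 = 0.06133 m/d
t = L/v_c = 301/0.06133 = 4908 d
   = 4908/365 = 13.4 yr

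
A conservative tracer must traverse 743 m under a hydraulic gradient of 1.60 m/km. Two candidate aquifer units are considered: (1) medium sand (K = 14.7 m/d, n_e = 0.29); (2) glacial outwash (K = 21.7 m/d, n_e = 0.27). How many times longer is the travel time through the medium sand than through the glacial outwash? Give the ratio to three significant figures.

1.59

Unit 1 (medium sand): v = 14.7×0.0016/0.29 = 0.08110 m/d, t = 743/0.08110 = 9161 d
Unit 2 (glacial outwash): v = 21.7×0.0016/0.27 = 0.1286 m/d, t = 743/0.1286 = 5778 d
t(medium sand) / t(glacial outwash) = 9161/5778 = 1.59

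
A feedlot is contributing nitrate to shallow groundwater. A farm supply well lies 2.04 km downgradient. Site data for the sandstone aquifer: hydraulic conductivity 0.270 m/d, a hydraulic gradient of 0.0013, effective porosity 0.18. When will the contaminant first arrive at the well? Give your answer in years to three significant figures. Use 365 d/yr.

q = Ki = 0.270 × 0.0013 = 3.510e-4 m/d
v_s = q/n_e = 3.510e-4/0.18 = 0.001950 m/d
L = 2.04 km = 2040 m
t = L / v = 2040 / 0.001950 = 1.046e6 d
   = 1.046e6 / 365 = 2870 yr

2870 years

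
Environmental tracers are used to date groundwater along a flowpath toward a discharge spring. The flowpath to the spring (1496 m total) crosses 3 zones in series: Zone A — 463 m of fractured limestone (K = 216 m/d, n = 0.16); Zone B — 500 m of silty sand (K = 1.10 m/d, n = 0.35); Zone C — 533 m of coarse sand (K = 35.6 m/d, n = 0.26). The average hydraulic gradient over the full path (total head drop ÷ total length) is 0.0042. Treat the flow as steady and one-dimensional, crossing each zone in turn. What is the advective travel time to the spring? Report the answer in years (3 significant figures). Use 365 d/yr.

Steady 1-D flow in series ⇒ the Darcy flux q is identical in every zone and the zone head losses add (resistances L/K in series).
Σ(L/K) = 463/216 + 500/1.10 + 533/35.6 = 2.144 + 454.5 + 14.97 = 471.7 d
K_eq = L_total / Σ(L/K) = 1496 / 471.7 = 3.172 m/d
q = K_eq · i = 3.172 × 0.0042 = 0.01332 m/d (same in every zone)
Zone A: v = q/n = 0.01332/0.16 = 0.08326 m/d → t_A = 463/0.08326 = 5561 d
Zone B: v = q/n = 0.01332/0.35 = 0.03806 m/d → t_B = 500/0.03806 = 13140 d
Zone C: v = q/n = 0.01332/0.26 = 0.05124 m/d → t_C = 533/0.05124 = 10400 d
Total t = 5561 + 13140 + 10400 = 29100 d
   = 29100 / 365 = 79.7 yr

79.7 years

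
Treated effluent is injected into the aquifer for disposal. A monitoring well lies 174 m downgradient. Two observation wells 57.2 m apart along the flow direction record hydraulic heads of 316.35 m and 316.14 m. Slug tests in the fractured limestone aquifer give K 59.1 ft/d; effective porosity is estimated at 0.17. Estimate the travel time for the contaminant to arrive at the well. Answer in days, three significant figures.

Hydraulic gradient i = (316.35 − 316.14) / 57.2 = 0.21 / 57.2 = 0.003671
K = 59.1 ft/d × 0.3048 = 18.01 m/d
q = Ki = 18.01 × 0.003671 = 0.06613 m/d
Seepage velocity v = q / n = 0.06613 / 0.17 = 0.3890 m/d
t = L / v = 174 / 0.3890 = 447.3 d

447 days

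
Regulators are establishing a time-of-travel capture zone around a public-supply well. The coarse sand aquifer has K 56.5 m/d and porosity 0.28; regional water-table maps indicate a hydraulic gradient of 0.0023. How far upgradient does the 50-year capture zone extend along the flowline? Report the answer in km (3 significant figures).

q = Ki = 56.5 × 0.0023 = 0.1300 m/d
v = Ki/n = 56.5·0.0023/0.28 = 0.4641 m/d
T = 50 yr × 365 = 18250 d
L = v × T = 0.4641 × 18250 = 8470 m
   = 8.47 km

8.47 km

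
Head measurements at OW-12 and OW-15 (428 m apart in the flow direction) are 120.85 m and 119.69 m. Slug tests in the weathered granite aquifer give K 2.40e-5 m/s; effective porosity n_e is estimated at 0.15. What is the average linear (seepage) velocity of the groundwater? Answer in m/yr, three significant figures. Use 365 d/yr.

Hydraulic gradient i = (120.85 − 119.69) / 428 = 1.16 / 428 = 0.002710
K = 2.40e-5 m/s × 86400 s/d = 2.074 m/d
q = Ki = 2.074 × 0.002710 = 0.005620 m/d
Average linear velocity = 0.005620 / 0.15 = 0.03747 m/d
   = 0.03747 × 365 = 13.7 m/yr

13.7 m/yr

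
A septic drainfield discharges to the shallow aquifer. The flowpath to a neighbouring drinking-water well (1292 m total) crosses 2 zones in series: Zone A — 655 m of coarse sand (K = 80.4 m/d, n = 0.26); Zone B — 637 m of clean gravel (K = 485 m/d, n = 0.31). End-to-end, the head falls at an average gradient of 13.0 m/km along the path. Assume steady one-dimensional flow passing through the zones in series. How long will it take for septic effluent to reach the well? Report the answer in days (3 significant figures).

Steady 1-D flow in series ⇒ the Darcy flux q is identical in every zone and the zone head losses add (resistances L/K in series).
Σ(L/K) = 655/80.4 + 637/485 = 8.147 + 1.313 = 9.460 d
K_eq = L_total / Σ(L/K) = 1292 / 9.460 = 136.6 m/d
q = K_eq · i = 136.6 × 0.013 = 1.775 m/d (same in every zone)
Zone A: v = q/n = 1.775/0.26 = 6.829 m/d → t_A = 655/6.829 = 95.92 d
Zone B: v = q/n = 1.775/0.31 = 5.727 m/d → t_B = 637/5.727 = 111.2 d
Total t = 95.92 + 111.2 = 207.1 d

207 days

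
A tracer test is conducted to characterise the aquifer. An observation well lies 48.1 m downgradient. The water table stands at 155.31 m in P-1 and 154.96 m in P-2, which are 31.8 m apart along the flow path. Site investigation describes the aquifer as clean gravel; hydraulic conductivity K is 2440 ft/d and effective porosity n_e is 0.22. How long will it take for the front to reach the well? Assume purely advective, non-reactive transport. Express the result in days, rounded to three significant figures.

1.29 days

Hydraulic gradient i = (155.31 − 154.96) / 31.8 = 0.35 / 31.8 = 0.01101
K = 2440 ft/d × 0.3048 = 743.7 m/d
q = Ki = 743.7 × 0.01101 = 8.186 m/d
Average linear velocity = 8.186 / 0.22 = 37.21 m/d
t = L / v = 48.1 / 37.21 = 1.293 d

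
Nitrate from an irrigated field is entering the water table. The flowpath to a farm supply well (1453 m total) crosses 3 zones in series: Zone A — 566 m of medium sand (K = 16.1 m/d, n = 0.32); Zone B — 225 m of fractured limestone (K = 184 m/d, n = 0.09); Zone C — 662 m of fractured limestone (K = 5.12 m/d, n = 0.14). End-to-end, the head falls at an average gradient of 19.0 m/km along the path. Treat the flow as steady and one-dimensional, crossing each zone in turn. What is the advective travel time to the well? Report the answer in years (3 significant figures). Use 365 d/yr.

Continuity: the same q passes through each zone, so ΔH = q·Σ(L_j/K_j) — the zones act as resistances in series.
Σ(L/K) = 566/16.1 + 225/184 + 662/5.12 = 35.16 + 1.223 + 129.3 = 165.7 d
K_eq = L_total / Σ(L/K) = 1453 / 165.7 = 8.770 m/d
q = K_eq · i = 8.770 × 0.019 = 0.1666 m/d (same in every zone)
Zone A: v = q/n = 0.1666/0.32 = 0.5207 m/d → t_A = 566/0.5207 = 1087 d
Zone B: v = q/n = 0.1666/0.09 = 1.851 m/d → t_B = 225/1.851 = 121.5 d
Zone C: v = q/n = 0.1666/0.14 = 1.190 m/d → t_C = 662/1.190 = 556.2 d
Total t = 1087 + 121.5 + 556.2 = 1765 d
   = 1765 / 365 = 4.83 yr

4.83 years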